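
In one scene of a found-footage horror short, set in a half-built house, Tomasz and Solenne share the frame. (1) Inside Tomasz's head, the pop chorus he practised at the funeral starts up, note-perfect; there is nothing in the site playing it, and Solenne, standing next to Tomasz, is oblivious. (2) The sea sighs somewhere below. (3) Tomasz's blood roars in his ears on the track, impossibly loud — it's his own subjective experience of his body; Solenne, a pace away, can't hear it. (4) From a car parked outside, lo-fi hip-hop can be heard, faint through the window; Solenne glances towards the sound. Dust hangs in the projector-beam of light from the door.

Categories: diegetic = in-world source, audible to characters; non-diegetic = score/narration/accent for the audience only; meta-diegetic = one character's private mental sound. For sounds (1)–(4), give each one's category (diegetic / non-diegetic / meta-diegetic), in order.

meta-diegetic, diegetic, meta-diegetic, diegetic

(1) is meta-diegetic: it lives in Tomasz's subjectivity, not in the site.
(2) it's the actual ambient sound of the location → diegetic.
Sound (3): point-of-audition from inside Tomasz's body; not a sound in the room, so meta-diegetic.
(4) is diegetic: off-screen diegetic: the source is out of frame but still in the story's space.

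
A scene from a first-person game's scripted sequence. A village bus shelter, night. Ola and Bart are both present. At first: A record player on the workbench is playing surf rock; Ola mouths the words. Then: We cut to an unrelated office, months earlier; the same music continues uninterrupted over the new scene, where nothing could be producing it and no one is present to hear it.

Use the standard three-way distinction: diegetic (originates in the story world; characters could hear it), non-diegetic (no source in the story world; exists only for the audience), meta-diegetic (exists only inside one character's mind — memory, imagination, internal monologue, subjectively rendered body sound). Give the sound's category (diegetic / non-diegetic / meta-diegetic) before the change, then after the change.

diegetic, non-diegetic

Before the change: a record player is a real in-scene source and Ola reacts to it → diegetic.
After the change: there is no longer any in-world source and no one can hear it — it has become underscore → non-diegetic.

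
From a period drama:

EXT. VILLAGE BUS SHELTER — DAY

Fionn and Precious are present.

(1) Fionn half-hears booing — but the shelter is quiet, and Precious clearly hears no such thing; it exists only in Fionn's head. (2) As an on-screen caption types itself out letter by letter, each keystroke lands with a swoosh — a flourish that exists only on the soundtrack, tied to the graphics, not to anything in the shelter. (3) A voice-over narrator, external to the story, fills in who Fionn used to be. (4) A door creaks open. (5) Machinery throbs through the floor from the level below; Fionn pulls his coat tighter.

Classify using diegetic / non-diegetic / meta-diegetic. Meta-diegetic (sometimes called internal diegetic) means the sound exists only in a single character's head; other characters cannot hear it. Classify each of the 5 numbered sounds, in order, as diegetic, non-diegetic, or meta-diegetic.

(1) subjective to Fionn: the shelter is silent and Precious hears nothing → meta-diegetic.
(2) the caption isn't part of the story world, so neither is the sound tied to it → non-diegetic.
Sound (3): commentary laid over the scene from outside the fiction, so non-diegetic.
(4) the sound comes from a door physically present in the location → diegetic.
Sound (5): ambient/room sound belonging to the story's physical space, so diegetic.

meta-diegetic, non-diegetic, non-diegetic, diegetic, diegetic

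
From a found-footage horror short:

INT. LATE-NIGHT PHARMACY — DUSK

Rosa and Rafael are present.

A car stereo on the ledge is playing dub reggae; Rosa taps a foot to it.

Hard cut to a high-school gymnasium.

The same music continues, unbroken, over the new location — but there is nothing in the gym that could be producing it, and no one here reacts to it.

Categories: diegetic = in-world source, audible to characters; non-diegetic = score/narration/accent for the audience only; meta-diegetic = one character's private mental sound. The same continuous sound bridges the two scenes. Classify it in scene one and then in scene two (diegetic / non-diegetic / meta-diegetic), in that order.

Scene one: a car stereo is an on-screen source and Rosa reacts to it → diegetic.
Scene two: there is no source in the gym and no one hears it — it's now underscore → non-diegetic.

diegetic, non-diegetic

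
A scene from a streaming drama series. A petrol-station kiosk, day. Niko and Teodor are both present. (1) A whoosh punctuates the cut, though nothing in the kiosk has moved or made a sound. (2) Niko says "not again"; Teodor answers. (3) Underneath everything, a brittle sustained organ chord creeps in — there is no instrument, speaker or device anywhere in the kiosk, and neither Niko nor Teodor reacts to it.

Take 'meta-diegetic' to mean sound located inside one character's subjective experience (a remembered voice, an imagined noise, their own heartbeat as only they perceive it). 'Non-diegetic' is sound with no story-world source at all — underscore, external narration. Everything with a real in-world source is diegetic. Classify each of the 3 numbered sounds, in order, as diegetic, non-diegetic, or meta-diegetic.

Sound (1): nothing in the scene produces it; it's an accent added for the audience, so non-diegetic.
Sound (2): on-screen dialogue — Niko speaks and Teodor is there to hear, so diegetic.
Sound (3): it has no source in the story world and no character can hear it — it's underscore, so non-diegetic.

non-diegetic, diegetic, non-diegetic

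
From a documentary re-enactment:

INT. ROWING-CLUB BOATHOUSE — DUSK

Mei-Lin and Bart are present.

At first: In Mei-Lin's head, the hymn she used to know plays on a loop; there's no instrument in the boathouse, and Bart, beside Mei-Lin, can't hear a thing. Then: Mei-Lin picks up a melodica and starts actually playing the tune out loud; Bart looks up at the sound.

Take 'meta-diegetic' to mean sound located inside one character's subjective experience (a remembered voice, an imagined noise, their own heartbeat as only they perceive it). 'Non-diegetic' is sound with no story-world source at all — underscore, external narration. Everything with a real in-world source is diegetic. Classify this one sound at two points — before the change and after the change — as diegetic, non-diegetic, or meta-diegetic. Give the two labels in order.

meta-diegetic, diegetic

Before the change: the tune exists only as Mei-Lin's private memory; Bart can't hear it → meta-diegetic.
After the change: Mei-Lin is now producing it live on a melodica, in the room, and Bart hears it → diegetic.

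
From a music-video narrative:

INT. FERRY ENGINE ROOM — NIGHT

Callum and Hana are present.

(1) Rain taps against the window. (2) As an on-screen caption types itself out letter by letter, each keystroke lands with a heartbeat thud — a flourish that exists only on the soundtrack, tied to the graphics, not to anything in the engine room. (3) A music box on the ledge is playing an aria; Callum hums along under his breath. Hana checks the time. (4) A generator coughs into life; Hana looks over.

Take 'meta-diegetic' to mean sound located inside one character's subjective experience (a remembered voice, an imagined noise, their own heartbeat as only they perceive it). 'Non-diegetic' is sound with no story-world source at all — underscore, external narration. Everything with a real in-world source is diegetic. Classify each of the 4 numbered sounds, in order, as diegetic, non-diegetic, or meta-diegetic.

diegetic, non-diegetic, diegetic, diegetic

(1) rain is part of the location's real environment → diegetic.
(2) is non-diegetic: it accompanies on-screen graphics, not anything inside the story world.
(3) is diegetic: the music comes from an on-screen device that Callum responds to.
(4) the sound comes from a generator physically present in the location → diegetic.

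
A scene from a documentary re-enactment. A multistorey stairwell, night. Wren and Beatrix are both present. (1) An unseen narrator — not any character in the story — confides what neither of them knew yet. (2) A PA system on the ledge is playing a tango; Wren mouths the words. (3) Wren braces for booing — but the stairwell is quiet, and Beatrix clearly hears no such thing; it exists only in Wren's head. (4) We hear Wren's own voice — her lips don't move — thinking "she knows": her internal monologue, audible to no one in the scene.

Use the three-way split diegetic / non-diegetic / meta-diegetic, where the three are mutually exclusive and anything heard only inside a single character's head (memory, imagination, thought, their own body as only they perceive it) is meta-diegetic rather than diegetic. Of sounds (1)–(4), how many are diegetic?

(1) is non-diegetic: external voice-over — not a character, not heard by anyone in the scene.
(2) is diegetic: source music from a PA system, which exists in the story world.
(3) Wren alone 'hears' it — an imagined sound, not present in the space → meta-diegetic.
(4) internal monologue — inside Wren's mind, not spoken into the scene → meta-diegetic.
So 1 of the 4 is diegetic: (2).

1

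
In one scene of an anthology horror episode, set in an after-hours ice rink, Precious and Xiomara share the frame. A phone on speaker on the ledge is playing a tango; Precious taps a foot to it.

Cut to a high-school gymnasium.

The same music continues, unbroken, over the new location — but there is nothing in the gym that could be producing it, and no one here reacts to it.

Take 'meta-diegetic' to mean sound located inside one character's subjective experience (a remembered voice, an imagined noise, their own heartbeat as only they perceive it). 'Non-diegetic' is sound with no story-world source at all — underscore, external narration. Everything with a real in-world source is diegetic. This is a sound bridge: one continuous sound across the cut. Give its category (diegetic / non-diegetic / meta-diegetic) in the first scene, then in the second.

diegetic, non-diegetic

Scene one: a phone on speaker is an on-screen source and Precious reacts to it → diegetic.
Scene two: there is no source in the gym and no one hears it — it's now underscore → non-diegetic.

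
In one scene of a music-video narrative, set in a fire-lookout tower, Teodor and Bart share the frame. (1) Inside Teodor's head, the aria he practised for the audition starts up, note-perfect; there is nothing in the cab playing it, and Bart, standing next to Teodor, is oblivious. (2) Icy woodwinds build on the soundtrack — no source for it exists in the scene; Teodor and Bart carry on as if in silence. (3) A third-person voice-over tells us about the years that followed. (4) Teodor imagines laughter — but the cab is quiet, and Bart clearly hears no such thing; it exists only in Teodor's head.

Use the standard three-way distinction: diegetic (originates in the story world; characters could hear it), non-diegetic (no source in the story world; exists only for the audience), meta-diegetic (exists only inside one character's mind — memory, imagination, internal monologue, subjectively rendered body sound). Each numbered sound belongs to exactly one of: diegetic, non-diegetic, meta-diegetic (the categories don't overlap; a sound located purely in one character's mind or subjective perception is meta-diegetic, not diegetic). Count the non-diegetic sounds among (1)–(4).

Sound (1): remembered music, private to Teodor — Bart is oblivious because it isn't in the room, so meta-diegetic.
(2) is non-diegetic: score with no on-screen or off-screen source; it exists for the audience alone.
(3) is non-diegetic: the narrator exists outside the story world, addressing only the audience.
(4) subjective to Teodor: the cab is silent and Bart hears nothing → meta-diegetic.
Non-diegetic: (2), (3) — that's 2.

2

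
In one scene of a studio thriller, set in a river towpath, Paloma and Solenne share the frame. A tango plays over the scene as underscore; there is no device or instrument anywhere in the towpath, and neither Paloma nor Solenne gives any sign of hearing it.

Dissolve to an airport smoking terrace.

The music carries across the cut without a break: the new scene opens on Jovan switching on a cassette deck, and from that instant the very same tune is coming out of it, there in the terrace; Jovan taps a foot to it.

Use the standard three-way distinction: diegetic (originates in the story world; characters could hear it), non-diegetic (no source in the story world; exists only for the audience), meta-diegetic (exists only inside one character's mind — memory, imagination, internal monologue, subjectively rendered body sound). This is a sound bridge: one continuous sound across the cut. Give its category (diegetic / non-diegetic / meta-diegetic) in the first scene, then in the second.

Scene one: there's no in-world source anywhere and no character hears it — underscore for the audience only → non-diegetic.
Scene two: once Jovan turns on a cassette deck, the music has a real source in the story world and Jovan reacts to it → diegetic.

non-diegetic, diegetic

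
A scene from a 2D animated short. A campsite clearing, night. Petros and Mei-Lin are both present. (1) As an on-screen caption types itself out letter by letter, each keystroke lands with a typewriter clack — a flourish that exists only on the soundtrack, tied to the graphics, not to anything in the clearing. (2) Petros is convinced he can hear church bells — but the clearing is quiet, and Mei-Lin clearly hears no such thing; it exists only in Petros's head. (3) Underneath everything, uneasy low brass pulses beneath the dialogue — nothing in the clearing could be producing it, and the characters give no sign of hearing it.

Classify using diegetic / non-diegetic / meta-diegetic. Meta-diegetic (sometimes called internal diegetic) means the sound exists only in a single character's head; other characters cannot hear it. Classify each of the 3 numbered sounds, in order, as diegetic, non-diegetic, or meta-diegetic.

Sound (1): sound married to a title/caption — outside the diegesis by definition, so non-diegetic.
(2) is meta-diegetic: Petros alone 'hears' it — an imagined sound, not present in the space.
(3) is non-diegetic: nothing in the clearing produces it and the characters don't hear it — pure soundtrack.

non-diegetic, meta-diegetic, non-diegetic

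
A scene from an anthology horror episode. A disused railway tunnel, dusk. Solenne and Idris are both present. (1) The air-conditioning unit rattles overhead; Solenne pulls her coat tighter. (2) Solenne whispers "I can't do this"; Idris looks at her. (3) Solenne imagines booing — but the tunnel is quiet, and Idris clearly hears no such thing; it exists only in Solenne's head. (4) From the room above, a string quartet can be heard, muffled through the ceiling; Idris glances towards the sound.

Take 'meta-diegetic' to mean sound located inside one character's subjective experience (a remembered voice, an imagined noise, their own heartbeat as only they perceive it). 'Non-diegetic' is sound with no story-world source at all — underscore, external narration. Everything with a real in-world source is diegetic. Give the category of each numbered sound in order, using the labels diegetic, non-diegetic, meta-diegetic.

diegetic, diegetic, meta-diegetic, diegetic

(1) is diegetic: it's the actual ambient sound of the location.
(2) spoken by a character present in the story world → diegetic.
(3) is meta-diegetic: Solenne alone 'hears' it — an imagined sound, not present in the space.
(4) is diegetic: off-screen diegetic: the source is out of frame but still in the story's space.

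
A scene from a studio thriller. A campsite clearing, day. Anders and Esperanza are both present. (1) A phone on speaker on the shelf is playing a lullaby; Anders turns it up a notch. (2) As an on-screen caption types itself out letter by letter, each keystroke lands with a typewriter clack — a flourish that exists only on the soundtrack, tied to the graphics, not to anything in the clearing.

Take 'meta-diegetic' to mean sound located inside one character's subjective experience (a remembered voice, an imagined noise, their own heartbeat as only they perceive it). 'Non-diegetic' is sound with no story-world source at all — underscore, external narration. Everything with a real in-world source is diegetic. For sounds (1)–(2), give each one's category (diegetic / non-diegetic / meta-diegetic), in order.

(1) is diegetic: source music from a phone on speaker, which exists in the story world.
(2) it accompanies on-screen graphics, not anything inside the story world → non-diegetic.

diegetic, non-diegetic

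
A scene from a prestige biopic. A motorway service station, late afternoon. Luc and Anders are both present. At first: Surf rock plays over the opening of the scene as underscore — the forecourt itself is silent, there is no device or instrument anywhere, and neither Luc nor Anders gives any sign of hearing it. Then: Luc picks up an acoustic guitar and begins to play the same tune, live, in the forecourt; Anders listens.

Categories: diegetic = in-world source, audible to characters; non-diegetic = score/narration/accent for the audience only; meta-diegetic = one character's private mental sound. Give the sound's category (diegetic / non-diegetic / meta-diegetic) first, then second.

First: no in-world source exists and no character can hear it — underscore → non-diegetic.
Second: an acoustic guitar is now a real source in the story world and the characters hear it → diegetic.

non-diegetic, diegetic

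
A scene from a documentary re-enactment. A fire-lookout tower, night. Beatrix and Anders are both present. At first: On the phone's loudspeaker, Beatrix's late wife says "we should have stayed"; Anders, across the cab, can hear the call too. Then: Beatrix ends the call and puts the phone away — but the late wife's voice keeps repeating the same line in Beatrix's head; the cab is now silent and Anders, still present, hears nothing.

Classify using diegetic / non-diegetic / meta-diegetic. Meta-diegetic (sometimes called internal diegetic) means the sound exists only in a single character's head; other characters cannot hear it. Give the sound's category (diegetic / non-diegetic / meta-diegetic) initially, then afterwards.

Initially: the loudspeaker is an in-world source; both Beatrix and Anders hear the call → diegetic.
Afterwards: with the phone off, the voice continues only as Beatrix's private mental replay — Anders can't hear it → meta-diegetic.

diegetic, meta-diegetic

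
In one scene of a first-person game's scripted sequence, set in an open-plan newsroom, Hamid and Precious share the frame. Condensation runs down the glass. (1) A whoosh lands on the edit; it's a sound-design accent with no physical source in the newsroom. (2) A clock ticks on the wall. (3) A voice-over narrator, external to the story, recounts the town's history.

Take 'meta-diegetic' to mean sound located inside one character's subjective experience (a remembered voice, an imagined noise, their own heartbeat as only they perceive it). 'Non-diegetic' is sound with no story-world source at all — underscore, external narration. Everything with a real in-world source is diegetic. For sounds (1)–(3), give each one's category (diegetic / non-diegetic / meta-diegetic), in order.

non-diegetic, diegetic, non-diegetic

(1) is non-diegetic: an editorial stinger — it belongs to the cut, not the story world.
Sound (2): an in-world source (a clock); characters could hear it, so diegetic.
Sound (3): commentary laid over the scene from outside the fiction, so non-diegetic.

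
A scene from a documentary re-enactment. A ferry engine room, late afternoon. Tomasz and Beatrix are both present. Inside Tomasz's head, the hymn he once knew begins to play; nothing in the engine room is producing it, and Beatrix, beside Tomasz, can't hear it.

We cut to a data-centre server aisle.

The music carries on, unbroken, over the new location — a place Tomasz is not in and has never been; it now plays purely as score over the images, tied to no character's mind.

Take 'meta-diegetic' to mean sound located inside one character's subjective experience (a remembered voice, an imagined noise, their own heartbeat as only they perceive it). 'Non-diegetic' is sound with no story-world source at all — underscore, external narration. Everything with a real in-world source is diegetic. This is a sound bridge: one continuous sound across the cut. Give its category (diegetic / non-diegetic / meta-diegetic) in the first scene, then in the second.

meta-diegetic, non-diegetic

Scene one: the music exists only inside Tomasz's mind; Beatrix can't hear it → meta-diegetic.
Scene two: it's detached from Tomasz entirely and plays over unrelated images with no in-world source — conventional underscore → non-diegetic.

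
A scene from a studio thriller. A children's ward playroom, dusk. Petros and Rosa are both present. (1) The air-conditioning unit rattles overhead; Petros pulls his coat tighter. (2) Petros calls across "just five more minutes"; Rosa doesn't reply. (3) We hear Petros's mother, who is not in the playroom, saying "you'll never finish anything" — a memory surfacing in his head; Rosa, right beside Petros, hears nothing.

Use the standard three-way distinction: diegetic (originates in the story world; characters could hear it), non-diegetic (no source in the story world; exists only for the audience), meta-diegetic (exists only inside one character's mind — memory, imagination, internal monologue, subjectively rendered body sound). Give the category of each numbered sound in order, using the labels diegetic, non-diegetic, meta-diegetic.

diegetic, diegetic, meta-diegetic

(1) ambient/room sound belonging to the story's physical space → diegetic.
Sound (2): on-screen dialogue — Petros speaks and Rosa is there to hear, so diegetic.
(3) is meta-diegetic: it's Petros's recollection rendered as sound; the other character can't hear it.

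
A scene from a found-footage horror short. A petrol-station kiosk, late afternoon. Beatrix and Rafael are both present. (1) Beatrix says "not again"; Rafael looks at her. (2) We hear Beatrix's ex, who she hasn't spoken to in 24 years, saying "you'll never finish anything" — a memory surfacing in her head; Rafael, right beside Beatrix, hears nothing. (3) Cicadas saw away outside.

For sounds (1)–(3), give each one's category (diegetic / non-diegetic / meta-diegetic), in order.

diegetic, meta-diegetic, diegetic

Sound (1): Beatrix is a character speaking aloud in the scene, so diegetic.
Sound (2): a remembered line, private to Beatrix — not present in the room, not audible to Rafael, so meta-diegetic.
Sound (3): cicadas is part of the location's real environment, so diegetic.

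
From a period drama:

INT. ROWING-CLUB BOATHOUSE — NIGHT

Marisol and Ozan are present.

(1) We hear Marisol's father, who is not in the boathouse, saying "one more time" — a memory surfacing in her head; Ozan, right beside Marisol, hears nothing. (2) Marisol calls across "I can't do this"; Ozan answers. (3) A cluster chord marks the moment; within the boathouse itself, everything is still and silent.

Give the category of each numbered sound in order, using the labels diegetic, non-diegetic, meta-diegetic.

meta-diegetic, diegetic, non-diegetic

Sound (1): a remembered line, private to Marisol — not present in the room, not audible to Ozan, so meta-diegetic.
(2) is diegetic: on-screen dialogue — Marisol speaks and Ozan is there to hear.
Sound (3): nothing in the scene produces it; it's an accent added for the audience, so non-diegetic.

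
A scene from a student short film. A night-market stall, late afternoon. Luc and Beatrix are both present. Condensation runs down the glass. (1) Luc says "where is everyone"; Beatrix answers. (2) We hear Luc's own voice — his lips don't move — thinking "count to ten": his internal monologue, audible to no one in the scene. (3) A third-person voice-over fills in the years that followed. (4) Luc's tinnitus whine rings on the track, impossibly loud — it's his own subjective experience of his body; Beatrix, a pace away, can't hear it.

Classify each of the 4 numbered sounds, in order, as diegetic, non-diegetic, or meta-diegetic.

Sound (1): on-screen dialogue — Luc speaks and Beatrix is there to hear, so diegetic.
(2) is meta-diegetic: Luc's thought-voice: a private mental sound no other character can hear.
(3) the narrator exists outside the story world, addressing only the audience → non-diegetic.
(4) is meta-diegetic: point-of-audition from inside Luc's body; not a sound in the room.

diegetic, meta-diegetic, non-diegetic, meta-diegetic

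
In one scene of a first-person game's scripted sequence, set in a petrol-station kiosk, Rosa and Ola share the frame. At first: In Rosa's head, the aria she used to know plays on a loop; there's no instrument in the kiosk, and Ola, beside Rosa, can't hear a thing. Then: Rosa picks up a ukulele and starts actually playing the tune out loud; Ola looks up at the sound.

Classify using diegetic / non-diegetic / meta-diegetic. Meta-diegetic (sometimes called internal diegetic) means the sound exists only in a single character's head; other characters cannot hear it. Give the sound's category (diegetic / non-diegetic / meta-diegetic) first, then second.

meta-diegetic, diegetic

First: the tune exists only as Rosa's private memory; Ola can't hear it → meta-diegetic.
Second: Rosa is now producing it live on a ukulele, in the room, and Ola hears it → diegetic.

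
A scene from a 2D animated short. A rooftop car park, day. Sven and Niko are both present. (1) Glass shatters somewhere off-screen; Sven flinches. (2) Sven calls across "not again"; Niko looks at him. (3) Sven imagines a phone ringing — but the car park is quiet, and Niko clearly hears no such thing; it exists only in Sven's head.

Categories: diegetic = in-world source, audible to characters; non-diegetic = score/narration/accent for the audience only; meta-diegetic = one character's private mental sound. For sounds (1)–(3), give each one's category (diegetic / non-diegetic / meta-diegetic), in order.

(1) glass is a real object/event in the scene's world → diegetic.
Sound (2): Sven is a character speaking aloud in the scene, so diegetic.
Sound (3): subjective to Sven: the car park is silent and Niko hears nothing, so meta-diegetic.

diegetic, diegetic, meta-diegetic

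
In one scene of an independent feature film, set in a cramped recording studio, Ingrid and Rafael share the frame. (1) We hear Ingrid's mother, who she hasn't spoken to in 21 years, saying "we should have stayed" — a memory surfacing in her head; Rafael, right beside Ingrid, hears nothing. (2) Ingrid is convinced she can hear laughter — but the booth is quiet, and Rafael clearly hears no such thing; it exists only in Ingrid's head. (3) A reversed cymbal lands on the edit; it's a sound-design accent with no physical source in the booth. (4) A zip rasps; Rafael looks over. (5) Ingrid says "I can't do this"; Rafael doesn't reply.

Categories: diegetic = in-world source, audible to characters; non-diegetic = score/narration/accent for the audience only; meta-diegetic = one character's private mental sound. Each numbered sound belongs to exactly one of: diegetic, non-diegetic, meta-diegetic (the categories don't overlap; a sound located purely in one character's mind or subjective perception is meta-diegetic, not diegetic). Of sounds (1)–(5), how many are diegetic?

2

(1) is meta-diegetic: it's Ingrid's recollection rendered as sound; the other character can't hear it.
(2) subjective to Ingrid: the booth is silent and Rafael hears nothing → meta-diegetic.
Sound (3): an editorial stinger — it belongs to the cut, not the story world, so non-diegetic.
(4) the sound comes from a zip physically present in the location → diegetic.
Sound (5): spoken by a character present in the story world, so diegetic.
So 2 of the 5 are diegetic: (4), (5).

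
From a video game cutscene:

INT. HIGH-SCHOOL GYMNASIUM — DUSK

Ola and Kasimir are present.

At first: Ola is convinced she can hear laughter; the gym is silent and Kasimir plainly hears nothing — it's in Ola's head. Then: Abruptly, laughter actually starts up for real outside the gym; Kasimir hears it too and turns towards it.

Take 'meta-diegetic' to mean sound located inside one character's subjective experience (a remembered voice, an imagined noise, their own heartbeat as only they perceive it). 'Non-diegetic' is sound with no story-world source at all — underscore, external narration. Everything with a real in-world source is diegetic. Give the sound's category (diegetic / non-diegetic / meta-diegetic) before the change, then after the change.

meta-diegetic, diegetic

Before the change: only Ola 'hears' it — imagined, in her mind → meta-diegetic.
After the change: now there's a real external source and Kasimir hears it too — in the story world → diegetic.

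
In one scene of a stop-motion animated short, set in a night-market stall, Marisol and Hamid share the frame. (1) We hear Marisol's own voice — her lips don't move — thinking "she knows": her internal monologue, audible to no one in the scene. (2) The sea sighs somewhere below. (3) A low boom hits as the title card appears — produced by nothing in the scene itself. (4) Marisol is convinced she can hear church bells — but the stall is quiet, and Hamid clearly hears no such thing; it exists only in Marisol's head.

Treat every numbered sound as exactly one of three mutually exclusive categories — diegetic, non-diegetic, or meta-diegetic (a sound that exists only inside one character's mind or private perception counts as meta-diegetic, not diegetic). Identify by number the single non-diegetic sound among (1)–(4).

3

(1) is meta-diegetic: it's Marisol's unspoken thought, heard only by the audience via her subjectivity.
Sound (2): ambient/room sound belonging to the story's physical space, so diegetic.
(3) it's a sound-design accent with no in-world source; no one in the scene can hear it → non-diegetic.
Sound (4): the sound is imagined by Marisol; nothing in the story world is producing it and Hamid can't hear it, so meta-diegetic.
Only (3) is non-diegetic.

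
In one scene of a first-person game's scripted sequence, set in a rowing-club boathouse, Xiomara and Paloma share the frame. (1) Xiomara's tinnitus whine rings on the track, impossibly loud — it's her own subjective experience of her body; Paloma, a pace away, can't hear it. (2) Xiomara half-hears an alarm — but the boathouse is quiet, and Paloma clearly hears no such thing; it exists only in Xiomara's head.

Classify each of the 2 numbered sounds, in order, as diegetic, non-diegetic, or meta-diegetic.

meta-diegetic, meta-diegetic

(1) it's Xiomara's internal bodily sensation rendered as sound; only Xiomara 'hears' it → meta-diegetic.
(2) is meta-diegetic: subjective to Xiomara: the boathouse is silent and Paloma hears nothing.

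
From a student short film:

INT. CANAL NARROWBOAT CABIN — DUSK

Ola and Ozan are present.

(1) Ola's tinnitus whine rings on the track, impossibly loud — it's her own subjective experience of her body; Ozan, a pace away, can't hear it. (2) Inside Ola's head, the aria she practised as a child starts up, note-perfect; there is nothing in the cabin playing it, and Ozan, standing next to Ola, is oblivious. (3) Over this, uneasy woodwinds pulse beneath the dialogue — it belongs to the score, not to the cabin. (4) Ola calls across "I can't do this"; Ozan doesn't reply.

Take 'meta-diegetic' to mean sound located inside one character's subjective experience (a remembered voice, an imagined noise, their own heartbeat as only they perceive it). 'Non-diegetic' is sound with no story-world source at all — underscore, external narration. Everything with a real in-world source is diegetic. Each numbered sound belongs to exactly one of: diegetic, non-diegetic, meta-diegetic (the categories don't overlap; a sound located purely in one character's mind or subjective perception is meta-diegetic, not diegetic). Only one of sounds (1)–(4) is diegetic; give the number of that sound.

(1) a subjective body sound — Ola's private perception, inaudible to Ozan → meta-diegetic.
(2) is meta-diegetic: it lives in Ola's subjectivity, not in the cabin.
(3) score with no on-screen or off-screen source; it exists for the audience alone → non-diegetic.
(4) Ola is a character speaking aloud in the scene → diegetic.
Only (4) is diegetic.

4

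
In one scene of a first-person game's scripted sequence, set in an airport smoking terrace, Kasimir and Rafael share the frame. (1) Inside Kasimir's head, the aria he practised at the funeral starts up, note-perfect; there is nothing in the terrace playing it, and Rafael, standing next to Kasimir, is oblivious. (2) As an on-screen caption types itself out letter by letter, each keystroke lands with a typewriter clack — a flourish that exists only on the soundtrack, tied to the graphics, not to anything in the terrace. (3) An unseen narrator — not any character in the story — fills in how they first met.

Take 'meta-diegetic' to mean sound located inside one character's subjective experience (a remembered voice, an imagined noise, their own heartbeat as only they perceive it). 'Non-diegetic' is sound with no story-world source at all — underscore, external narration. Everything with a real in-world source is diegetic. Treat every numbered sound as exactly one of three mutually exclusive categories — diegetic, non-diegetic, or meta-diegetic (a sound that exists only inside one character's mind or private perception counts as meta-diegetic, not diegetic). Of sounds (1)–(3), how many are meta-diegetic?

Sound (1): remembered music, private to Kasimir — Rafael is oblivious because it isn't in the room, so meta-diegetic.
(2) is non-diegetic: the caption isn't part of the story world, so neither is the sound tied to it.
(3) is non-diegetic: external voice-over — not a character, not heard by anyone in the scene.
So 1 of the 3 is meta-diegetic: (1).

1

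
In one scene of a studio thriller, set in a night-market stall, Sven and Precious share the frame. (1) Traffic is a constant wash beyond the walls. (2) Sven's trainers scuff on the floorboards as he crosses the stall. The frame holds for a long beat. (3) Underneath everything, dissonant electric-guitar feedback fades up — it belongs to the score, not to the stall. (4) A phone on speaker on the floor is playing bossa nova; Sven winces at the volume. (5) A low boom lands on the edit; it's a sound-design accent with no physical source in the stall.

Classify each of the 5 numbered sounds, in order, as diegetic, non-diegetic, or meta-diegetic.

diegetic, diegetic, non-diegetic, diegetic, non-diegetic

(1) is diegetic: it's the actual ambient sound of the location.
(2) a character's body making contact with the set — an in-world sound → diegetic.
(3) score with no on-screen or off-screen source; it exists for the audience alone → non-diegetic.
(4) the music comes from an on-screen device that Sven responds to → diegetic.
(5) is non-diegetic: nothing in the scene produces it; it's an accent added for the audience.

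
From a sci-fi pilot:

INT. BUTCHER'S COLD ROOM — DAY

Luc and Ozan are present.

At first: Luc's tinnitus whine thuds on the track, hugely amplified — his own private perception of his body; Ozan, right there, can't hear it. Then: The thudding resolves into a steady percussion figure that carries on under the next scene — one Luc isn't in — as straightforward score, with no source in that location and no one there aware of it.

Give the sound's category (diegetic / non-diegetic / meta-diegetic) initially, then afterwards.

Initially: it's Luc's subjective body sound, inaudible to Ozan → meta-diegetic.
Afterwards: detached from Luc and playing as sourceless score over a scene he isn't in — for the audience only → non-diegetic.

meta-diegetic, non-diegetic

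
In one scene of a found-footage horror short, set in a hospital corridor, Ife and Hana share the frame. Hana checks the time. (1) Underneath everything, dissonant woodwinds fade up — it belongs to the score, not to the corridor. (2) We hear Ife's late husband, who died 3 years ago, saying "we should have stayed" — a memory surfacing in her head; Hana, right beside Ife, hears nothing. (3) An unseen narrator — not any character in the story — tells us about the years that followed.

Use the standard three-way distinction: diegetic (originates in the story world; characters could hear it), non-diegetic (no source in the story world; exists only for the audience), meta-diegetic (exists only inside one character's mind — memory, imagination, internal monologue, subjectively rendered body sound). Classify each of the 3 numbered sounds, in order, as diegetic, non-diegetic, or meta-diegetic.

non-diegetic, meta-diegetic, non-diegetic

Sound (1): nothing in the corridor produces it and the characters don't hear it — pure soundtrack, so non-diegetic.
Sound (2): it's Ife's recollection rendered as sound; the other character can't hear it, so meta-diegetic.
(3) the narrator exists outside the story world, addressing only the audience → non-diegetic.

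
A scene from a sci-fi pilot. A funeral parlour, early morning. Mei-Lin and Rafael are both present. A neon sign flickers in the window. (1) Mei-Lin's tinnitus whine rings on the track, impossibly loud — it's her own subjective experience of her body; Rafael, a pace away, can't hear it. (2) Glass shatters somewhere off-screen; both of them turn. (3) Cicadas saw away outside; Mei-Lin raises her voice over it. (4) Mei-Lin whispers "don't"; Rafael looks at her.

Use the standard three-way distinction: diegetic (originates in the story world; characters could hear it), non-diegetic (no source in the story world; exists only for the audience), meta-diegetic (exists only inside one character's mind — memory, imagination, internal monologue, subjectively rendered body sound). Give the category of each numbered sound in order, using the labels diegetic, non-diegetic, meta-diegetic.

Sound (1): it's Mei-Lin's internal bodily sensation rendered as sound; only Mei-Lin 'hears' it, so meta-diegetic.
(2) an in-world source (glass); characters could hear it → diegetic.
(3) cicadas is part of the location's real environment → diegetic.
(4) Mei-Lin is a character speaking aloud in the scene → diegetic.

meta-diegetic, diegetic, diegetic, diegetic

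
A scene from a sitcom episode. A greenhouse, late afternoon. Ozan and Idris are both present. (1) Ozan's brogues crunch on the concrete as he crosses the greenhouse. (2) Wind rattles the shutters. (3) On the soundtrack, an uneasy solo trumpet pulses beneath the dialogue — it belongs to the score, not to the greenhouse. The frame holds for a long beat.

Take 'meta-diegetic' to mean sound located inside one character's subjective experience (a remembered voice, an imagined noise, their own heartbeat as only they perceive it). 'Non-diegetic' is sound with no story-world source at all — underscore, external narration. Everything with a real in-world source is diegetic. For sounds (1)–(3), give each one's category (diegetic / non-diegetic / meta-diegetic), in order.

(1) Ozan's footsteps are produced in the story world → diegetic.
(2) is diegetic: it's the actual ambient sound of the location.
Sound (3): it has no source in the story world and no character can hear it — it's underscore, so non-diegetic.

diegetic, diegetic, non-diegetic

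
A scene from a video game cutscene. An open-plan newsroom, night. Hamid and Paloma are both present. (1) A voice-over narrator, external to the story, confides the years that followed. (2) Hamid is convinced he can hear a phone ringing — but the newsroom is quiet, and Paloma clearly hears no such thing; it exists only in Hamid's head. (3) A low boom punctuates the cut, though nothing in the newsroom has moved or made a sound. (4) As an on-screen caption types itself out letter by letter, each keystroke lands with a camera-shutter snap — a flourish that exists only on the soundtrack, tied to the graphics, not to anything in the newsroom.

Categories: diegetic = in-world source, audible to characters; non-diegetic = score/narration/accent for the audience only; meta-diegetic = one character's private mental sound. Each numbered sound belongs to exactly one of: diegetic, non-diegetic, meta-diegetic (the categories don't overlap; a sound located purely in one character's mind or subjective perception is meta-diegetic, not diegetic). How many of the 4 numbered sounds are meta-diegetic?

1

Sound (1): external voice-over — not a character, not heard by anyone in the scene, so non-diegetic.
(2) subjective to Hamid: the newsroom is silent and Paloma hears nothing → meta-diegetic.
Sound (3): an editorial stinger — it belongs to the cut, not the story world, so non-diegetic.
(4) sound married to a title/caption — outside the diegesis by definition → non-diegetic.
Meta-diegetic: (2) — that's 1.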